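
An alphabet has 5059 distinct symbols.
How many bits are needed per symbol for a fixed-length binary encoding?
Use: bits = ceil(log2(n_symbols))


log2(5059) = 12.3046
Bracket: 2^12 = 4096 < 5059 <= 2^13 = 8192
So ceil(log2(5059)) = 13

bits = ceil(log2(5059)) = ceil(12.3046) = 13 bits


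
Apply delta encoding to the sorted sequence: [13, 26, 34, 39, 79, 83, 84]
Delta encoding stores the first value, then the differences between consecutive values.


First value: 13
Deltas:
  26 - 13 = 13
  34 - 26 = 8
  39 - 34 = 5
  79 - 39 = 40
  83 - 79 = 4
  84 - 83 = 1


Delta encoded: [13, 13, 8, 5, 40, 4, 1]


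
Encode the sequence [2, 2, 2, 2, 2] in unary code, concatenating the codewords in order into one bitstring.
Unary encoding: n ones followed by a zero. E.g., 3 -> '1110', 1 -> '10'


Encode each number as n ones followed by a terminating 0:
  2 -> 110 (3 bits)
  2 -> 110 (3 bits)
  2 -> 110 (3 bits)
  2 -> 110 (3 bits)
  2 -> 110 (3 bits)
Total length = 3 + 3 + 3 + 3 + 3 = 15 bits.

Unary([2, 2, 2, 2, 2]) = 110110110110110 (15 bits)


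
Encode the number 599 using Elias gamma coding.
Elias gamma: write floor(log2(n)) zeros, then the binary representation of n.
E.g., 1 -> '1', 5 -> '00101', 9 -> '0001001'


num_bits = floor(log2(599)) + 1 = 10
leading_zeros = num_bits - 1 = 9
binary(599) = 1001010111

Elias gamma(599) = '000000000' + '1001010111' = 0000000001001010111 (19 bits)


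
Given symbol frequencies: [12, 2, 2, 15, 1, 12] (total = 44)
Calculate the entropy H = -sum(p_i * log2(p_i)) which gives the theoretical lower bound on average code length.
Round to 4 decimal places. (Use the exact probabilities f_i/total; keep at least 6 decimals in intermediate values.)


Per-symbol terms -p_i * log2(p_i) with p_i = f_i/44:
  p = 12/44 = 0.272727: log2(p) = -1.874469, -p*log2(p) = 0.511219
  p = 2/44 = 0.045455: log2(p) = -4.459432, -p*log2(p) = 0.202701
  p = 2/44 = 0.045455: log2(p) = -4.459432, -p*log2(p) = 0.202701
  p = 15/44 = 0.340909: log2(p) = -1.552541, -p*log2(p) = 0.529275
  p = 1/44 = 0.022727: log2(p) = -5.459432, -p*log2(p) = 0.124078
  p = 12/44 = 0.272727: log2(p) = -1.874469, -p*log2(p) = 0.511219
H = 0.511219 + 0.202701 + 0.202701 + 0.529275 + 0.124078 + 0.511219 = 2.081193

H = 2.0812 bits/symbol


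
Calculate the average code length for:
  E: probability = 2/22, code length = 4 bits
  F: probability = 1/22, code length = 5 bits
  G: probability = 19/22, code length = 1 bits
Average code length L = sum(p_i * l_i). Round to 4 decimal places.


Weighted contributions p_i * l_i:
  E: (2/22) * 4 = 8/22
  F: (1/22) * 5 = 5/22
  G: (19/22) * 1 = 19/22
Sum = (8 + 5 + 19)/22 = 32/22

L = 32/22 = 1.4545 bits/symbol


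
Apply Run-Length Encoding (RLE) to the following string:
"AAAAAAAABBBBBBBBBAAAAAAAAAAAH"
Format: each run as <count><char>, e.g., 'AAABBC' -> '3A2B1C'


Scanning runs left to right:
  i=0: run of 'A' x 8 -> '8A'
  i=8: run of 'B' x 9 -> '9B'
  i=17: run of 'A' x 11 -> '11A'
  i=28: run of 'H' x 1 -> '1H'

RLE = 8A9B11A1H


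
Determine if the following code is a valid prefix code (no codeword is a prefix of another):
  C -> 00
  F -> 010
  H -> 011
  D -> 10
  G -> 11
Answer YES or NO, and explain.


Checking each pair (does one codeword prefix another?):
  C='00' vs F='010': no prefix
  C='00' vs H='011': no prefix
  C='00' vs D='10': no prefix
  C='00' vs G='11': no prefix
  F='010' vs C='00': no prefix
  F='010' vs H='011': no prefix
  F='010' vs D='10': no prefix
  F='010' vs G='11': no prefix
  H='011' vs C='00': no prefix
  H='011' vs F='010': no prefix
  H='011' vs D='10': no prefix
  H='011' vs G='11': no prefix
  D='10' vs C='00': no prefix
  D='10' vs F='010': no prefix
  D='10' vs H='011': no prefix
  D='10' vs G='11': no prefix
  G='11' vs C='00': no prefix
  G='11' vs F='010': no prefix
  G='11' vs H='011': no prefix
  G='11' vs D='10': no prefix
No violation found over all pairs.

YES -- this is a valid prefix code. No codeword is a prefix of any other codeword.


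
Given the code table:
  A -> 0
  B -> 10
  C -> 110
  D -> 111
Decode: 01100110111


Decoding:
0 -> A
110 -> C
0 -> A
110 -> C
111 -> D


Result: ACACD


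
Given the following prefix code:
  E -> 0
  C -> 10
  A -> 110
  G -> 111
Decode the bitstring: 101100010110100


Decoding step by step:
Bits 10 -> C
Bits 110 -> A
Bits 0 -> E
Bits 0 -> E
Bits 10 -> C
Bits 110 -> A
Bits 10 -> C
Bits 0 -> E


Decoded message: CAEECACE


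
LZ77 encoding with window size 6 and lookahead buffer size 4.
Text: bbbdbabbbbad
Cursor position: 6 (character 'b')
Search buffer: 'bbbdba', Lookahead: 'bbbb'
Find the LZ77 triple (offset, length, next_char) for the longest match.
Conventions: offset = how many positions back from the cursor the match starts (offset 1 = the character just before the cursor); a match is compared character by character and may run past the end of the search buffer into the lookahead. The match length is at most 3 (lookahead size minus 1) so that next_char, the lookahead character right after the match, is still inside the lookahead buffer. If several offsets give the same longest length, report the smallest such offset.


Try each offset into the search buffer:
  offset=1 (pos 5, char 'a'): match length 0
  offset=2 (pos 4, char 'b'): match length 1
  offset=3 (pos 3, char 'd'): match length 0
  offset=4 (pos 2, char 'b'): match length 1
  offset=5 (pos 1, char 'b'): match length 2
  offset=6 (pos 0, char 'b'): match length 3
Longest match has length 3 at offset 6.
next_char = character at position 6 + 3 = 9 -> 'b'

Best match: offset=6, length=3 (matching 'bbb' starting at position 0)
LZ77 triple: (6, 3, 'b')


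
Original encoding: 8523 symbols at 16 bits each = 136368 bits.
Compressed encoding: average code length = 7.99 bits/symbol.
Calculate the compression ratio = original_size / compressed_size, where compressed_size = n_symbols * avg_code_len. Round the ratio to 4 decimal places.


original_size = n_symbols * orig_bits = 8523 * 16 = 136368 bits
compressed_size = n_symbols * avg_code_len = 8523 * 7.99 = 68098.77 bits
ratio = original_size / compressed_size = 136368 / 68098.77 = 2.0025

Compression ratio = 2.0025


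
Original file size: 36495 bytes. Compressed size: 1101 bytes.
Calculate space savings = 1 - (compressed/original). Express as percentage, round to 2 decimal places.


ratio = compressed/original = 1101/36495 = 0.030169
savings = 1 - ratio = 1 - 0.030169 = 0.969831
as a percentage: 0.969831 * 100 = 96.98%

Space savings = 1 - 1101/36495 = 96.98%


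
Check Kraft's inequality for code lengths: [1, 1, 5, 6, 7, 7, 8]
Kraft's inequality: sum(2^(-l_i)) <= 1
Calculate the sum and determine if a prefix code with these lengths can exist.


Sum = 2^(-1) + 2^(-1) + 2^(-5) + 2^(-6) + 2^(-7) + 2^(-7) + 2^(-8)
    = 0.5 + 0.5 + 0.03125 + 0.015625 + 0.0078125 + 0.0078125 + 0.00390625
    = 273/256 = 1.06640625
Since 1.06640625 > 1, Kraft's inequality is NOT satisfied.
A prefix code with these lengths CANNOT exist.

Kraft sum = 1.06640625. Not satisfied.


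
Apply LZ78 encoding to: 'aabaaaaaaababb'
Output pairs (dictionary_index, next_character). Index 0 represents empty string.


LZ78 encoding steps:
Dictionary: {0: ''}
Step 1: w='' (idx 0), next='a' -> output (0, 'a'), add 'a' as idx 1
Step 2: w='a' (idx 1), next='b' -> output (1, 'b'), add 'ab' as idx 2
Step 3: w='a' (idx 1), next='a' -> output (1, 'a'), add 'aa' as idx 3
Step 4: w='aa' (idx 3), next='a' -> output (3, 'a'), add 'aaa' as idx 4
Step 5: w='aa' (idx 3), next='b' -> output (3, 'b'), add 'aab' as idx 5
Step 6: w='ab' (idx 2), next='b' -> output (2, 'b'), add 'abb' as idx 6


Encoded: [(0, 'a'), (1, 'b'), (1, 'a'), (3, 'a'), (3, 'b'), (2, 'b')]


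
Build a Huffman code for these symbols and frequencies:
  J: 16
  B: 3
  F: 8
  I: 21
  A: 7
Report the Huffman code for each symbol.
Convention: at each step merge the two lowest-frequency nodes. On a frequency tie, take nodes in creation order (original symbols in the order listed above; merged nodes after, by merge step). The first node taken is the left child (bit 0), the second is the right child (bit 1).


Huffman tree construction:
Step 1: Merge B(3) + A(7) = 10
Step 2: Merge F(8) + (B+A)(10) = 18
Step 3: Merge J(16) + (F+(B+A))(18) = 34
Step 4: Merge I(21) + (J+(F+(B+A)))(34) = 55
Read each symbol's code off the tree from the root (left child = 0, right child = 1).

Codes:
  J: 10 (length 2)
  B: 1110 (length 4)
  F: 110 (length 3)
  I: 0 (length 1)
  A: 1111 (length 4)
Average code length: 117/55 = 2.1273 bits/symbol


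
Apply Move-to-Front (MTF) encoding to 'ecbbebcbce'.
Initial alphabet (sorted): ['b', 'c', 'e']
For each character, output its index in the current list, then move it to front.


MTF encoding:
'e': index 2 in ['b', 'c', 'e'] -> ['e', 'b', 'c']
'c': index 2 in ['e', 'b', 'c'] -> ['c', 'e', 'b']
'b': index 2 in ['c', 'e', 'b'] -> ['b', 'c', 'e']
'b': index 0 in ['b', 'c', 'e'] -> ['b', 'c', 'e']
'e': index 2 in ['b', 'c', 'e'] -> ['e', 'b', 'c']
'b': index 1 in ['e', 'b', 'c'] -> ['b', 'e', 'c']
'c': index 2 in ['b', 'e', 'c'] -> ['c', 'b', 'e']
'b': index 1 in ['c', 'b', 'e'] -> ['b', 'c', 'e']
'c': index 1 in ['b', 'c', 'e'] -> ['c', 'b', 'e']
'e': index 2 in ['c', 'b', 'e'] -> ['e', 'c', 'b']


Output: [2, 2, 2, 0, 2, 1, 2, 1, 1, 2]


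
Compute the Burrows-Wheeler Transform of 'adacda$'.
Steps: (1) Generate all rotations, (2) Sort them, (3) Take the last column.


Rotations (sorted):
  0: $adacda -> last char: a
  1: a$adacd -> last char: d
  2: acda$ad -> last char: d
  3: adacda$ -> last char: $
  4: cda$ada -> last char: a
  5: da$adac -> last char: c
  6: dacda$a -> last char: a


BWT = add$aca


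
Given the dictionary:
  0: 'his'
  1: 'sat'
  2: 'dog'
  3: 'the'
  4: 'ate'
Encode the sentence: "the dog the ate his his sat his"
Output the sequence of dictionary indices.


Look up each word in the dictionary:
  'the' -> 3
  'dog' -> 2
  'the' -> 3
  'ate' -> 4
  'his' -> 0
  'his' -> 0
  'sat' -> 1
  'his' -> 0

Encoded: [3, 2, 3, 4, 0, 0, 1, 0]


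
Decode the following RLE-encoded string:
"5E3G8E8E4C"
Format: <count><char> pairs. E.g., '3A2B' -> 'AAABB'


Expanding each <count><char> pair:
  5E -> 'EEEEE'
  3G -> 'GGG'
  8E -> 'EEEEEEEE'
  8E -> 'EEEEEEEE'
  4C -> 'CCCC'

Decoded = EEEEEGGGEEEEEEEEEEEEEEEECCCC


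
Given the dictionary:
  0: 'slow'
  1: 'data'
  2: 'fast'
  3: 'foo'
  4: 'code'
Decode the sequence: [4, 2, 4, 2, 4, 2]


Look up each index in the dictionary:
  4 -> 'code'
  2 -> 'fast'
  4 -> 'code'
  2 -> 'fast'
  4 -> 'code'
  2 -> 'fast'

Decoded: "code fast code fast code fast"


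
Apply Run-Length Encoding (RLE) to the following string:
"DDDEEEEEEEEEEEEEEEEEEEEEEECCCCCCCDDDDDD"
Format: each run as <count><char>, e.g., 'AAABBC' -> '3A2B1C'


Scanning runs left to right:
  i=0: run of 'D' x 3 -> '3D'
  i=3: run of 'E' x 23 -> '23E'
  i=26: run of 'C' x 7 -> '7C'
  i=33: run of 'D' x 6 -> '6D'

RLE = 3D23E7C6D


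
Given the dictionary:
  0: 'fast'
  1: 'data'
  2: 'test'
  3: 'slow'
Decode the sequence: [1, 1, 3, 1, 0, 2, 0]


Look up each index in the dictionary:
  1 -> 'data'
  1 -> 'data'
  3 -> 'slow'
  1 -> 'data'
  0 -> 'fast'
  2 -> 'test'
  0 -> 'fast'

Decoded: "data data slow data fast test fast"


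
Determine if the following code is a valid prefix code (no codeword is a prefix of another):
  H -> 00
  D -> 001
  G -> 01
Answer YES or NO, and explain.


Checking each pair (does one codeword prefix another?):
  H='00' vs D='001': prefix -- VIOLATION

NO -- this is NOT a valid prefix code. H (00) is a prefix of D (001).


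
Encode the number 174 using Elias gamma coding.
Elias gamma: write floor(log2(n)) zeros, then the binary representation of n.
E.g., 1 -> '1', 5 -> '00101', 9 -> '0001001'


num_bits = floor(log2(174)) + 1 = 8
leading_zeros = num_bits - 1 = 7
binary(174) = 10101110

Elias gamma(174) = '0000000' + '10101110' = 000000010101110 (15 bits)


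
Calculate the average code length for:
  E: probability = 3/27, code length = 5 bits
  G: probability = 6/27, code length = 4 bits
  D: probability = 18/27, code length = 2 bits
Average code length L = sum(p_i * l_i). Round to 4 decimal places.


Weighted contributions p_i * l_i:
  E: (3/27) * 5 = 15/27
  G: (6/27) * 4 = 24/27
  D: (18/27) * 2 = 36/27
Sum = (15 + 24 + 36)/27 = 75/27

L = 75/27 = 2.7778 bits/symbol


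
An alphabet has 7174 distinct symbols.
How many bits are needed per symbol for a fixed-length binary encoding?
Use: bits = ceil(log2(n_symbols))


log2(7174) = 12.8086
Bracket: 2^12 = 4096 < 7174 <= 2^13 = 8192
So ceil(log2(7174)) = 13

bits = ceil(log2(7174)) = ceil(12.8086) = 13 bits


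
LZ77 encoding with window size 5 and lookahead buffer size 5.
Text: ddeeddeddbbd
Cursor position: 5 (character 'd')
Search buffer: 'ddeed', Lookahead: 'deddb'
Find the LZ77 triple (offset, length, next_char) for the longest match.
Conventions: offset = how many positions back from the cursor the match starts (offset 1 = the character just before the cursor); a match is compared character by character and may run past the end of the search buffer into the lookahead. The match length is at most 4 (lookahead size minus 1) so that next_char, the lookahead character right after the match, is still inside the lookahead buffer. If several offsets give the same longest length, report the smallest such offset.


Try each offset into the search buffer:
  offset=1 (pos 4, char 'd'): match length 1
  offset=2 (pos 3, char 'e'): match length 0
  offset=3 (pos 2, char 'e'): match length 0
  offset=4 (pos 1, char 'd'): match length 2
  offset=5 (pos 0, char 'd'): match length 1
Longest match has length 2 at offset 4.
next_char = character at position 5 + 2 = 7 -> 'd'

Best match: offset=4, length=2 (matching 'de' starting at position 1)
LZ77 triple: (4, 2, 'd')


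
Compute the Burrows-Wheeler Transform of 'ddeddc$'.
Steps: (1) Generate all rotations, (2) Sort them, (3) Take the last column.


Rotations (sorted):
  0: $ddeddc -> last char: c
  1: c$ddedd -> last char: d
  2: dc$dded -> last char: d
  3: ddc$dde -> last char: e
  4: ddeddc$ -> last char: $
  5: deddc$d -> last char: d
  6: eddc$dd -> last char: d


BWT = cdde$dd


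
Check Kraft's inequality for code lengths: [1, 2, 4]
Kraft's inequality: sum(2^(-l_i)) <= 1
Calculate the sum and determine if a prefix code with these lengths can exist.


Sum = 2^(-1) + 2^(-2) + 2^(-4)
    = 0.5 + 0.25 + 0.0625
    = 13/16 = 0.8125
Since 0.8125 <= 1, Kraft's inequality IS satisfied.
A prefix code with these lengths CAN exist.

Kraft sum = 0.8125. Satisfied.


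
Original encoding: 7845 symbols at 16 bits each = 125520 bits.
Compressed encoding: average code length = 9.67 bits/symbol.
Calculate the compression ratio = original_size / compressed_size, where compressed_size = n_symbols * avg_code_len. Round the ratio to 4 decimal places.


original_size = n_symbols * orig_bits = 7845 * 16 = 125520 bits
compressed_size = n_symbols * avg_code_len = 7845 * 9.67 = 75861.15 bits
ratio = original_size / compressed_size = 125520 / 75861.15 = 1.6546

Compression ratio = 1.6546


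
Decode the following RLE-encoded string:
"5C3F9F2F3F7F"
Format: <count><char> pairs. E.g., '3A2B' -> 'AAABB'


Expanding each <count><char> pair:
  5C -> 'CCCCC'
  3F -> 'FFF'
  9F -> 'FFFFFFFFF'
  2F -> 'FF'
  3F -> 'FFF'
  7F -> 'FFFFFFF'

Decoded = CCCCCFFFFFFFFFFFFFFFFFFFFFFFF


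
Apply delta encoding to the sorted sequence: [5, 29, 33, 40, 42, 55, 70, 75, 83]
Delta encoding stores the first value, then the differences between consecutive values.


First value: 5
Deltas:
  29 - 5 = 24
  33 - 29 = 4
  40 - 33 = 7
  42 - 40 = 2
  55 - 42 = 13
  70 - 55 = 15
  75 - 70 = 5
  83 - 75 = 8


Delta encoded: [5, 24, 4, 7, 2, 13, 15, 5, 8]


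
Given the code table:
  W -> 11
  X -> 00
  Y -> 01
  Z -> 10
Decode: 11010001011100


Decoding:
11 -> W
01 -> Y
00 -> X
01 -> Y
01 -> Y
11 -> W
00 -> X


Result: WYXYYWX


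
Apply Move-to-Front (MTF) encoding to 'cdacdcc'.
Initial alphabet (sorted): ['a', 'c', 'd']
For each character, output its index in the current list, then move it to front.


MTF encoding:
'c': index 1 in ['a', 'c', 'd'] -> ['c', 'a', 'd']
'd': index 2 in ['c', 'a', 'd'] -> ['d', 'c', 'a']
'a': index 2 in ['d', 'c', 'a'] -> ['a', 'd', 'c']
'c': index 2 in ['a', 'd', 'c'] -> ['c', 'a', 'd']
'd': index 2 in ['c', 'a', 'd'] -> ['d', 'c', 'a']
'c': index 1 in ['d', 'c', 'a'] -> ['c', 'd', 'a']
'c': index 0 in ['c', 'd', 'a'] -> ['c', 'd', 'a']


Output: [1, 2, 2, 2, 2, 1, 0]


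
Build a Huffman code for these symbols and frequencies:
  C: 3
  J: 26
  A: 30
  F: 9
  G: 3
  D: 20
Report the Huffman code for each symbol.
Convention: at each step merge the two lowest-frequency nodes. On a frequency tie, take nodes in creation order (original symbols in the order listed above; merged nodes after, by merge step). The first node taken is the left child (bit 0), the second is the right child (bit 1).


Huffman tree construction:
Step 1: Merge C(3) + G(3) = 6
Step 2: Merge (C+G)(6) + F(9) = 15
Step 3: Merge ((C+G)+F)(15) + D(20) = 35
Step 4: Merge J(26) + A(30) = 56
Step 5: Merge (((C+G)+F)+D)(35) + (J+A)(56) = 91
Read each symbol's code off the tree from the root (left child = 0, right child = 1).

Codes:
  C: 0000 (length 4)
  J: 10 (length 2)
  A: 11 (length 2)
  F: 001 (length 3)
  G: 0001 (length 4)
  D: 01 (length 2)
Average code length: 203/91 = 2.2308 bits/symbol


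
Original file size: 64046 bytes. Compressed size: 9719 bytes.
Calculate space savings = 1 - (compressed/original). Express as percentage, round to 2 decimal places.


ratio = compressed/original = 9719/64046 = 0.15175
savings = 1 - ratio = 1 - 0.15175 = 0.84825
as a percentage: 0.84825 * 100 = 84.82%

Space savings = 1 - 9719/64046 = 84.82%


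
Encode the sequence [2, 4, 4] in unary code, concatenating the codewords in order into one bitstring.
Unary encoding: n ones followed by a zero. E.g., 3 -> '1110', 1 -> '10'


Encode each number as n ones followed by a terminating 0:
  2 -> 110 (3 bits)
  4 -> 11110 (5 bits)
  4 -> 11110 (5 bits)
Total length = 3 + 5 + 5 = 13 bits.

Unary([2, 4, 4]) = 1101111011110 (13 bits)


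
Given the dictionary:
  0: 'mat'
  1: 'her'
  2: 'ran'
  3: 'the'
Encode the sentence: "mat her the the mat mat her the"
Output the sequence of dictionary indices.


Look up each word in the dictionary:
  'mat' -> 0
  'her' -> 1
  'the' -> 3
  'the' -> 3
  'mat' -> 0
  'mat' -> 0
  'her' -> 1
  'the' -> 3

Encoded: [0, 1, 3, 3, 0, 0, 1, 3]


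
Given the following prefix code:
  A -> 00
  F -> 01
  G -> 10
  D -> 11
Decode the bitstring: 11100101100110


Decoding step by step:
Bits 11 -> D
Bits 10 -> G
Bits 01 -> F
Bits 01 -> F
Bits 10 -> G
Bits 01 -> F
Bits 10 -> G


Decoded message: DGFFGFG


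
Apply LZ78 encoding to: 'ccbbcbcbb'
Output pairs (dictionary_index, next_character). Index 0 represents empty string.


LZ78 encoding steps:
Dictionary: {0: ''}
Step 1: w='' (idx 0), next='c' -> output (0, 'c'), add 'c' as idx 1
Step 2: w='c' (idx 1), next='b' -> output (1, 'b'), add 'cb' as idx 2
Step 3: w='' (idx 0), next='b' -> output (0, 'b'), add 'b' as idx 3
Step 4: w='cb' (idx 2), next='c' -> output (2, 'c'), add 'cbc' as idx 4
Step 5: w='b' (idx 3), next='b' -> output (3, 'b'), add 'bb' as idx 5


Encoded: [(0, 'c'), (1, 'b'), (0, 'b'), (2, 'c'), (3, 'b')]


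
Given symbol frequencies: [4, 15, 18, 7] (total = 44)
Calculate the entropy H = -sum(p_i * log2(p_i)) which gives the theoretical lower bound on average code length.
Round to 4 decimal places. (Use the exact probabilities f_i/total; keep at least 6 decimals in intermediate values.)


Per-symbol terms -p_i * log2(p_i) with p_i = f_i/44:
  p = 4/44 = 0.090909: log2(p) = -3.459432, -p*log2(p) = 0.314494
  p = 15/44 = 0.340909: log2(p) = -1.552541, -p*log2(p) = 0.529275
  p = 18/44 = 0.409091: log2(p) = -1.289507, -p*log2(p) = 0.527525
  p = 7/44 = 0.159091: log2(p) = -2.652077, -p*log2(p) = 0.421921
H = 0.314494 + 0.529275 + 0.527525 + 0.421921 = 1.793215

H = 1.7932 bits/symbol


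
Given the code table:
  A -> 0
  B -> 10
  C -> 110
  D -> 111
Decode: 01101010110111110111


Decoding:
0 -> A
110 -> C
10 -> B
10 -> B
110 -> C
111 -> D
110 -> C
111 -> D


Result: ACBBCDCD


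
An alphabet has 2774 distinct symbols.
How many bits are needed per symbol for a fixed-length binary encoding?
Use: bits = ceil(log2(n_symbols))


log2(2774) = 11.4378
Bracket: 2^11 = 2048 < 2774 <= 2^12 = 4096
So ceil(log2(2774)) = 12

bits = ceil(log2(2774)) = ceil(11.4378) = 12 bits


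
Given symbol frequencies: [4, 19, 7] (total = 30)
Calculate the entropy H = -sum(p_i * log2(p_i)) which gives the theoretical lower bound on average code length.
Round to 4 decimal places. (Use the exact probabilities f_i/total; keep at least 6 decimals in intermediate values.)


Per-symbol terms -p_i * log2(p_i) with p_i = f_i/30:
  p = 4/30 = 0.133333: log2(p) = -2.906891, -p*log2(p) = 0.387585
  p = 19/30 = 0.633333: log2(p) = -0.658963, -p*log2(p) = 0.417343
  p = 7/30 = 0.233333: log2(p) = -2.099536, -p*log2(p) = 0.489892
H = 0.387585 + 0.417343 + 0.489892 = 1.294820

H = 1.2948 bits/symbol


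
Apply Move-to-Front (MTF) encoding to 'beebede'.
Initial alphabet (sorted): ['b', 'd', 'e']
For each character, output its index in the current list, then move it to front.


MTF encoding:
'b': index 0 in ['b', 'd', 'e'] -> ['b', 'd', 'e']
'e': index 2 in ['b', 'd', 'e'] -> ['e', 'b', 'd']
'e': index 0 in ['e', 'b', 'd'] -> ['e', 'b', 'd']
'b': index 1 in ['e', 'b', 'd'] -> ['b', 'e', 'd']
'e': index 1 in ['b', 'e', 'd'] -> ['e', 'b', 'd']
'd': index 2 in ['e', 'b', 'd'] -> ['d', 'e', 'b']
'e': index 1 in ['d', 'e', 'b'] -> ['e', 'd', 'b']


Output: [0, 2, 0, 1, 1, 2, 1]


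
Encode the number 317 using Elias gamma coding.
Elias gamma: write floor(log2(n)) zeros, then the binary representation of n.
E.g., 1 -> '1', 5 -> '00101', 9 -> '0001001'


num_bits = floor(log2(317)) + 1 = 9
leading_zeros = num_bits - 1 = 8
binary(317) = 100111101

Elias gamma(317) = '00000000' + '100111101' = 00000000100111101 (17 bits)


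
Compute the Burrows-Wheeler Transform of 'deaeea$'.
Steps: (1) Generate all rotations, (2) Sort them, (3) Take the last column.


Rotations (sorted):
  0: $deaeea -> last char: a
  1: a$deaee -> last char: e
  2: aeea$de -> last char: e
  3: deaeea$ -> last char: $
  4: ea$deae -> last char: e
  5: eaeea$d -> last char: d
  6: eea$dea -> last char: a


BWT = aee$eda


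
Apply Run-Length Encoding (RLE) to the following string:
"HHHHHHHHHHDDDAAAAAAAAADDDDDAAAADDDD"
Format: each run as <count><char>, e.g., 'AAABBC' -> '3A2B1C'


Scanning runs left to right:
  i=0: run of 'H' x 10 -> '10H'
  i=10: run of 'D' x 3 -> '3D'
  i=13: run of 'A' x 9 -> '9A'
  i=22: run of 'D' x 5 -> '5D'
  i=27: run of 'A' x 4 -> '4A'
  i=31: run of 'D' x 4 -> '4D'

RLE = 10H3D9A5D4A4D


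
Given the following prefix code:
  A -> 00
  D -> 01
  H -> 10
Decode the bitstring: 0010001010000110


Decoding step by step:
Bits 00 -> A
Bits 10 -> H
Bits 00 -> A
Bits 10 -> H
Bits 10 -> H
Bits 00 -> A
Bits 01 -> D
Bits 10 -> H


Decoded message: AHAHHADH


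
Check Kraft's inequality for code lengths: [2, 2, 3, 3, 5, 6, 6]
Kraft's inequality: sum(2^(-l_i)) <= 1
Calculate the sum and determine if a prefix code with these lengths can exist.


Sum = 2^(-2) + 2^(-2) + 2^(-3) + 2^(-3) + 2^(-5) + 2^(-6) + 2^(-6)
    = 0.25 + 0.25 + 0.125 + 0.125 + 0.03125 + 0.015625 + 0.015625
    = 52/64 = 0.8125
Since 0.8125 <= 1, Kraft's inequality IS satisfied.
A prefix code with these lengths CAN exist.

Kraft sum = 0.8125. Satisfied.


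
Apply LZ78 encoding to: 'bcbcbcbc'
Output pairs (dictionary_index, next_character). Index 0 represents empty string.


LZ78 encoding steps:
Dictionary: {0: ''}
Step 1: w='' (idx 0), next='b' -> output (0, 'b'), add 'b' as idx 1
Step 2: w='' (idx 0), next='c' -> output (0, 'c'), add 'c' as idx 2
Step 3: w='b' (idx 1), next='c' -> output (1, 'c'), add 'bc' as idx 3
Step 4: w='bc' (idx 3), next='b' -> output (3, 'b'), add 'bcb' as idx 4
Step 5: w='c' (idx 2), end of input -> output (2, '')


Encoded: [(0, 'b'), (0, 'c'), (1, 'c'), (3, 'b'), (2, '')]


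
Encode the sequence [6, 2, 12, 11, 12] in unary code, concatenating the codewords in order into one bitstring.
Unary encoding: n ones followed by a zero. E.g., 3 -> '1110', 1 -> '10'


Encode each number as n ones followed by a terminating 0:
  6 -> 1111110 (7 bits)
  2 -> 110 (3 bits)
  12 -> 1111111111110 (13 bits)
  11 -> 111111111110 (12 bits)
  12 -> 1111111111110 (13 bits)
Total length = 7 + 3 + 13 + 12 + 13 = 48 bits.

Unary([6, 2, 12, 11, 12]) = 111111011011111111111101111111111101111111111110 (48 bits)


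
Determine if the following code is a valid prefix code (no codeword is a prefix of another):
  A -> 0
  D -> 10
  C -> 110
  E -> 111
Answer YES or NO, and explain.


Checking each pair (does one codeword prefix another?):
  A='0' vs D='10': no prefix
  A='0' vs C='110': no prefix
  A='0' vs E='111': no prefix
  D='10' vs A='0': no prefix
  D='10' vs C='110': no prefix
  D='10' vs E='111': no prefix
  C='110' vs A='0': no prefix
  C='110' vs D='10': no prefix
  C='110' vs E='111': no prefix
  E='111' vs A='0': no prefix
  E='111' vs D='10': no prefix
  E='111' vs C='110': no prefix
No violation found over all pairs.

YES -- this is a valid prefix code. No codeword is a prefix of any other codeword.


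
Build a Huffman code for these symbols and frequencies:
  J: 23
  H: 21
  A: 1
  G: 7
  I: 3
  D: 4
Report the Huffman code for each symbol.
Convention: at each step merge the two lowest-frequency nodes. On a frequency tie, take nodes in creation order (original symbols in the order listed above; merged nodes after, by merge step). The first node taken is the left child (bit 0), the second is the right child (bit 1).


Huffman tree construction:
Step 1: Merge A(1) + I(3) = 4
Step 2: Merge D(4) + (A+I)(4) = 8
Step 3: Merge G(7) + (D+(A+I))(8) = 15
Step 4: Merge (G+(D+(A+I)))(15) + H(21) = 36
Step 5: Merge J(23) + ((G+(D+(A+I)))+H)(36) = 59
Read each symbol's code off the tree from the root (left child = 0, right child = 1).

Codes:
  J: 0 (length 1)
  H: 11 (length 2)
  A: 10110 (length 5)
  G: 100 (length 3)
  I: 10111 (length 5)
  D: 1010 (length 4)
Average code length: 122/59 = 2.0678 bits/symbol


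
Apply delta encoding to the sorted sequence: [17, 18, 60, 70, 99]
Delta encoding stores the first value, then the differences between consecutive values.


First value: 17
Deltas:
  18 - 17 = 1
  60 - 18 = 42
  70 - 60 = 10
  99 - 70 = 29


Delta encoded: [17, 1, 42, 10, 29]


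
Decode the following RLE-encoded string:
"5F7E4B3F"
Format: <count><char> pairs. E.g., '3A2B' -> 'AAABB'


Expanding each <count><char> pair:
  5F -> 'FFFFF'
  7E -> 'EEEEEEE'
  4B -> 'BBBB'
  3F -> 'FFF'

Decoded = FFFFFEEEEEEEBBBBFFF


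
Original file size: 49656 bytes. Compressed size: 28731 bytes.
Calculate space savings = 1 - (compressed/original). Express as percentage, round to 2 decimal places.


ratio = compressed/original = 28731/49656 = 0.578601
savings = 1 - ratio = 1 - 0.578601 = 0.421399
as a percentage: 0.421399 * 100 = 42.14%

Space savings = 1 - 28731/49656 = 42.14%


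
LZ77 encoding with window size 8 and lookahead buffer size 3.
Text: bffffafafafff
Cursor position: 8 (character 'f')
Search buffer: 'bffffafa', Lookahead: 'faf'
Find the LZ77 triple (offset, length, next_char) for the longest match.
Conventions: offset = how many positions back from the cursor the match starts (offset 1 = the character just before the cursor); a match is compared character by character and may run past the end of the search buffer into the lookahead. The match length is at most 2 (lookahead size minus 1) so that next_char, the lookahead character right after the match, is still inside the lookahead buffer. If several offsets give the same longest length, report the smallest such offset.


Try each offset into the search buffer:
  offset=1 (pos 7, char 'a'): match length 0
  offset=2 (pos 6, char 'f'): match length 2
  offset=3 (pos 5, char 'a'): match length 0
  offset=4 (pos 4, char 'f'): match length 2
  offset=5 (pos 3, char 'f'): match length 1
  offset=6 (pos 2, char 'f'): match length 1
  offset=7 (pos 1, char 'f'): match length 1
  offset=8 (pos 0, char 'b'): match length 0
Longest match has length 2, found at offsets 2, 4; take the smallest, offset 2.
next_char = character at position 8 + 2 = 10 -> 'f'

Best match: offset=2, length=2 (matching 'fa' starting at position 6)
LZ77 triple: (2, 2, 'f')


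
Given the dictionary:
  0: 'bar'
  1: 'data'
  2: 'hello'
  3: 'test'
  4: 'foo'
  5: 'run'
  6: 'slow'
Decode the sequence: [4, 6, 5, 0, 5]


Look up each index in the dictionary:
  4 -> 'foo'
  6 -> 'slow'
  5 -> 'run'
  0 -> 'bar'
  5 -> 'run'

Decoded: "foo slow run bar run"


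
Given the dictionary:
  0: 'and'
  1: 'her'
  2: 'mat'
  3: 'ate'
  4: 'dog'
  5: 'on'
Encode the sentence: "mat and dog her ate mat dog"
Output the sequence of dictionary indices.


Look up each word in the dictionary:
  'mat' -> 2
  'and' -> 0
  'dog' -> 4
  'her' -> 1
  'ate' -> 3
  'mat' -> 2
  'dog' -> 4

Encoded: [2, 0, 4, 1, 3, 2, 4]


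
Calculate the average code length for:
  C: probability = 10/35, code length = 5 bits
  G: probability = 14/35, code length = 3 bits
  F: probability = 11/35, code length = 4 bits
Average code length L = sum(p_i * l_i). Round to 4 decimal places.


Weighted contributions p_i * l_i:
  C: (10/35) * 5 = 50/35
  G: (14/35) * 3 = 42/35
  F: (11/35) * 4 = 44/35
Sum = (50 + 42 + 44)/35 = 136/35

L = 136/35 = 3.8857 bits/symbol


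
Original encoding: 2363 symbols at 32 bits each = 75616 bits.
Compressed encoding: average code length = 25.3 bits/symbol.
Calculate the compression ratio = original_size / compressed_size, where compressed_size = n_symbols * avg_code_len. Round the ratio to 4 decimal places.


original_size = n_symbols * orig_bits = 2363 * 32 = 75616 bits
compressed_size = n_symbols * avg_code_len = 2363 * 25.3 = 59783.9 bits
ratio = original_size / compressed_size = 75616 / 59783.9 = 1.2648

Compression ratio = 1.2648


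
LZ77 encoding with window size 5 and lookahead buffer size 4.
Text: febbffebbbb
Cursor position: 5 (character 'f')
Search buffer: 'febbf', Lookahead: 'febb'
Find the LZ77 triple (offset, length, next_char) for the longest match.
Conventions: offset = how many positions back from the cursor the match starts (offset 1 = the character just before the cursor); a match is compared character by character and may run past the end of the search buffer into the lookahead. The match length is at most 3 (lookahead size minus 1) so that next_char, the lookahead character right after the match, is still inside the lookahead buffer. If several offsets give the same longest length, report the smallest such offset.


Try each offset into the search buffer:
  offset=1 (pos 4, char 'f'): match length 1
  offset=2 (pos 3, char 'b'): match length 0
  offset=3 (pos 2, char 'b'): match length 0
  offset=4 (pos 1, char 'e'): match length 0
  offset=5 (pos 0, char 'f'): match length 3
Longest match has length 3 at offset 5.
next_char = character at position 5 + 3 = 8 -> 'b'

Best match: offset=5, length=3 (matching 'feb' starting at position 0)
LZ77 triple: (5, 3, 'b')


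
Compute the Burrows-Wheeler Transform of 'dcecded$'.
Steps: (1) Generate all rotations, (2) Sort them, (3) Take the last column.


Rotations (sorted):
  0: $dcecded -> last char: d
  1: cded$dce -> last char: e
  2: cecded$d -> last char: d
  3: d$dcecde -> last char: e
  4: dcecded$ -> last char: $
  5: ded$dcec -> last char: c
  6: ecded$dc -> last char: c
  7: ed$dcecd -> last char: d


BWT = dede$ccd


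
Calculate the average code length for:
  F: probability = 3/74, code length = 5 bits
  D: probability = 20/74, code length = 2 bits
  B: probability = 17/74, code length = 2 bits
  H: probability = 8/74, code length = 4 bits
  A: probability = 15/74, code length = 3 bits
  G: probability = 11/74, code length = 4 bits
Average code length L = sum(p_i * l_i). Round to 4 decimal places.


Weighted contributions p_i * l_i:
  F: (3/74) * 5 = 15/74
  D: (20/74) * 2 = 40/74
  B: (17/74) * 2 = 34/74
  H: (8/74) * 4 = 32/74
  A: (15/74) * 3 = 45/74
  G: (11/74) * 4 = 44/74
Sum = (15 + 40 + 34 + 32 + 45 + 44)/74 = 210/74

L = 210/74 = 2.8378 bits/symbol


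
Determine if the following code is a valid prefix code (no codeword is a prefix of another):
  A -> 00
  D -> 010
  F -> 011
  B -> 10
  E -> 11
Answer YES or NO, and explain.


Checking each pair (does one codeword prefix another?):
  A='00' vs D='010': no prefix
  A='00' vs F='011': no prefix
  A='00' vs B='10': no prefix
  A='00' vs E='11': no prefix
  D='010' vs A='00': no prefix
  D='010' vs F='011': no prefix
  D='010' vs B='10': no prefix
  D='010' vs E='11': no prefix
  F='011' vs A='00': no prefix
  F='011' vs D='010': no prefix
  F='011' vs B='10': no prefix
  F='011' vs E='11': no prefix
  B='10' vs A='00': no prefix
  B='10' vs D='010': no prefix
  B='10' vs F='011': no prefix
  B='10' vs E='11': no prefix
  E='11' vs A='00': no prefix
  E='11' vs D='010': no prefix
  E='11' vs F='011': no prefix
  E='11' vs B='10': no prefix
No violation found over all pairs.

YES -- this is a valid prefix code. No codeword is a prefix of any other codeword.


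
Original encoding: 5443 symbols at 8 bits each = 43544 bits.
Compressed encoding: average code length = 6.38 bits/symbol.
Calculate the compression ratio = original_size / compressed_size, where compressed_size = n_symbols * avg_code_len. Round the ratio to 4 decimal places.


original_size = n_symbols * orig_bits = 5443 * 8 = 43544 bits
compressed_size = n_symbols * avg_code_len = 5443 * 6.38 = 34726.34 bits
ratio = original_size / compressed_size = 43544 / 34726.34 = 1.2539

Compression ratio = 1.2539


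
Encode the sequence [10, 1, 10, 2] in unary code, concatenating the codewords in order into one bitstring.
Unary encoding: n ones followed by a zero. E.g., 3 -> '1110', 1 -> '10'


Encode each number as n ones followed by a terminating 0:
  10 -> 11111111110 (11 bits)
  1 -> 10 (2 bits)
  10 -> 11111111110 (11 bits)
  2 -> 110 (3 bits)
Total length = 11 + 2 + 11 + 3 = 27 bits.

Unary([10, 1, 10, 2]) = 111111111101011111111110110 (27 bits)


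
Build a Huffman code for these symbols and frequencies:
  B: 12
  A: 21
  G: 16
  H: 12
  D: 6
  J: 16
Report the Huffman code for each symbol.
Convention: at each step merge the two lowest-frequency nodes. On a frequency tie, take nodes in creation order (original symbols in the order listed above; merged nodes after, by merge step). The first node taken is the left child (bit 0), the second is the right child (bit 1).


Huffman tree construction:
Step 1: Merge D(6) + B(12) = 18
Step 2: Merge H(12) + G(16) = 28
Step 3: Merge J(16) + (D+B)(18) = 34
Step 4: Merge A(21) + (H+G)(28) = 49
Step 5: Merge (J+(D+B))(34) + (A+(H+G))(49) = 83
Read each symbol's code off the tree from the root (left child = 0, right child = 1).

Codes:
  B: 011 (length 3)
  A: 10 (length 2)
  G: 111 (length 3)
  H: 110 (length 3)
  D: 010 (length 3)
  J: 00 (length 2)
Average code length: 212/83 = 2.5542 bits/symbol


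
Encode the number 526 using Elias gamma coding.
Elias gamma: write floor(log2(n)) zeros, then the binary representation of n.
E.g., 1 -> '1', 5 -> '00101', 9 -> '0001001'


num_bits = floor(log2(526)) + 1 = 10
leading_zeros = num_bits - 1 = 9
binary(526) = 1000001110

Elias gamma(526) = '000000000' + '1000001110' = 0000000001000001110 (19 bits)


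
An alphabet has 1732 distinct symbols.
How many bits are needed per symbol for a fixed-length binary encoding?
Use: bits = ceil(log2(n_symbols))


log2(1732) = 10.7582
Bracket: 2^10 = 1024 < 1732 <= 2^11 = 2048
So ceil(log2(1732)) = 11

bits = ceil(log2(1732)) = ceil(10.7582) = 11 bits


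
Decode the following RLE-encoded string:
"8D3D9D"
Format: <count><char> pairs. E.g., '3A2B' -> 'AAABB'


Expanding each <count><char> pair:
  8D -> 'DDDDDDDD'
  3D -> 'DDD'
  9D -> 'DDDDDDDDD'

Decoded = DDDDDDDDDDDDDDDDDDDD


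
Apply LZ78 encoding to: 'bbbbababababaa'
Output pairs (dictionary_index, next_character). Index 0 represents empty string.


LZ78 encoding steps:
Dictionary: {0: ''}
Step 1: w='' (idx 0), next='b' -> output (0, 'b'), add 'b' as idx 1
Step 2: w='b' (idx 1), next='b' -> output (1, 'b'), add 'bb' as idx 2
Step 3: w='b' (idx 1), next='a' -> output (1, 'a'), add 'ba' as idx 3
Step 4: w='ba' (idx 3), next='b' -> output (3, 'b'), add 'bab' as idx 4
Step 5: w='' (idx 0), next='a' -> output (0, 'a'), add 'a' as idx 5
Step 6: w='bab' (idx 4), next='a' -> output (4, 'a'), add 'baba' as idx 6
Step 7: w='a' (idx 5), end of input -> output (5, '')


Encoded: [(0, 'b'), (1, 'b'), (1, 'a'), (3, 'b'), (0, 'a'), (4, 'a'), (5, '')]


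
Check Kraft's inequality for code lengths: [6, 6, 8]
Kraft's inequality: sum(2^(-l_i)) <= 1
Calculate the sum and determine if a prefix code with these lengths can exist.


Sum = 2^(-6) + 2^(-6) + 2^(-8)
    = 0.015625 + 0.015625 + 0.00390625
    = 9/256 = 0.03515625
Since 0.03515625 <= 1, Kraft's inequality IS satisfied.
A prefix code with these lengths CAN exist.

Kraft sum = 0.03515625. Satisfied.


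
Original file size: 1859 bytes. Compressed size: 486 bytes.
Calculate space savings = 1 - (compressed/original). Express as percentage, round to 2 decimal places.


ratio = compressed/original = 486/1859 = 0.261431
savings = 1 - ratio = 1 - 0.261431 = 0.738569
as a percentage: 0.738569 * 100 = 73.86%

Space savings = 1 - 486/1859 = 73.86%


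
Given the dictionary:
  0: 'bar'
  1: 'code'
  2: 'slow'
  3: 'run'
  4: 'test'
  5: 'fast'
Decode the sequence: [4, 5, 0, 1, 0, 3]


Look up each index in the dictionary:
  4 -> 'test'
  5 -> 'fast'
  0 -> 'bar'
  1 -> 'code'
  0 -> 'bar'
  3 -> 'run'

Decoded: "test fast bar code bar run"


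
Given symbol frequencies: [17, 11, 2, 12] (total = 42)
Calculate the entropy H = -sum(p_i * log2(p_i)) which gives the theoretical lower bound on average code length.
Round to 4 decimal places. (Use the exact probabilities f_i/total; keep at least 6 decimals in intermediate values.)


Per-symbol terms -p_i * log2(p_i) with p_i = f_i/42:
  p = 17/42 = 0.404762: log2(p) = -1.304855, -p*log2(p) = 0.528155
  p = 11/42 = 0.261905: log2(p) = -1.932886, -p*log2(p) = 0.506232
  p = 2/42 = 0.047619: log2(p) = -4.392317, -p*log2(p) = 0.209158
  p = 12/42 = 0.285714: log2(p) = -1.807355, -p*log2(p) = 0.516387
H = 0.528155 + 0.506232 + 0.209158 + 0.516387 = 1.759932

H = 1.7599 bits/symbol


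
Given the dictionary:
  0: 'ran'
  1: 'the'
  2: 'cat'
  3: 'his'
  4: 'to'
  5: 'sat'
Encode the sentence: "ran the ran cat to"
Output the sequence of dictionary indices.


Look up each word in the dictionary:
  'ran' -> 0
  'the' -> 1
  'ran' -> 0
  'cat' -> 2
  'to' -> 4

Encoded: [0, 1, 0, 2, 4]


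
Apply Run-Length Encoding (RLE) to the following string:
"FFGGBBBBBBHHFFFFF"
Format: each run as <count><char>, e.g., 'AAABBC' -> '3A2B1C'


Scanning runs left to right:
  i=0: run of 'F' x 2 -> '2F'
  i=2: run of 'G' x 2 -> '2G'
  i=4: run of 'B' x 6 -> '6B'
  i=10: run of 'H' x 2 -> '2H'
  i=12: run of 'F' x 5 -> '5F'

RLE = 2F2G6B2H5F


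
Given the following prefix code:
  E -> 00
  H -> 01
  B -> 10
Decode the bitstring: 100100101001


Decoding step by step:
Bits 10 -> B
Bits 01 -> H
Bits 00 -> E
Bits 10 -> B
Bits 10 -> B
Bits 01 -> H


Decoded message: BHEBBH


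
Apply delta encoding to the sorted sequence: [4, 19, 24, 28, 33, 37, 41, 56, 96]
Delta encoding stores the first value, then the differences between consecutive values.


First value: 4
Deltas:
  19 - 4 = 15
  24 - 19 = 5
  28 - 24 = 4
  33 - 28 = 5
  37 - 33 = 4
  41 - 37 = 4
  56 - 41 = 15
  96 - 56 = 40


Delta encoded: [4, 15, 5, 4, 5, 4, 4, 15, 40]


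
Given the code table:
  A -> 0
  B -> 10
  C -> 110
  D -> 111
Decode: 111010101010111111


Decoding:
111 -> D
0 -> A
10 -> B
10 -> B
10 -> B
10 -> B
111 -> D
111 -> D


Result: DABBBBDD


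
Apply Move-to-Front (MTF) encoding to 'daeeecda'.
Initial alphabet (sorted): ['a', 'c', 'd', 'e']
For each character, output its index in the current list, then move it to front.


MTF encoding:
'd': index 2 in ['a', 'c', 'd', 'e'] -> ['d', 'a', 'c', 'e']
'a': index 1 in ['d', 'a', 'c', 'e'] -> ['a', 'd', 'c', 'e']
'e': index 3 in ['a', 'd', 'c', 'e'] -> ['e', 'a', 'd', 'c']
'e': index 0 in ['e', 'a', 'd', 'c'] -> ['e', 'a', 'd', 'c']
'e': index 0 in ['e', 'a', 'd', 'c'] -> ['e', 'a', 'd', 'c']
'c': index 3 in ['e', 'a', 'd', 'c'] -> ['c', 'e', 'a', 'd']
'd': index 3 in ['c', 'e', 'a', 'd'] -> ['d', 'c', 'e', 'a']
'a': index 3 in ['d', 'c', 'e', 'a'] -> ['a', 'd', 'c', 'e']


Output: [2, 1, 3, 0, 0, 3, 3, 3]
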